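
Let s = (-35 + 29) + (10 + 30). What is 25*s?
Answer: 850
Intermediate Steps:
s = 34 (s = -6 + 40 = 34)
25*s = 25*34 = 850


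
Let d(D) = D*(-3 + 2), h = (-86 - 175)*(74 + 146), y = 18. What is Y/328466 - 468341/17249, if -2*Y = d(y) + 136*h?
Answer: -86484184225/5665710034 ≈ -15.264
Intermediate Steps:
h = -57420 (h = -261*220 = -57420)
d(D) = -D (d(D) = D*(-1) = -D)
Y = 3904569 (Y = -(-1*18 + 136*(-57420))/2 = -(-18 - 7809120)/2 = -1/2*(-7809138) = 3904569)
Y/328466 - 468341/17249 = 3904569/328466 - 468341/17249 = -86484184225/5665710034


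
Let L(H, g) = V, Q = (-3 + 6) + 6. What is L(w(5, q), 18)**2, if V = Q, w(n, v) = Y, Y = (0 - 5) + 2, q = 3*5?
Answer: 81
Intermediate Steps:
q = 15
Q = 9 (Q = 3 + 6 = 9)
Y = -3 (Y = -5 + 2 = -3)
w(n, v) = -3
V = 9
L(H, g) = 9
L(w(5, q), 18)**2 = 9**2 = 81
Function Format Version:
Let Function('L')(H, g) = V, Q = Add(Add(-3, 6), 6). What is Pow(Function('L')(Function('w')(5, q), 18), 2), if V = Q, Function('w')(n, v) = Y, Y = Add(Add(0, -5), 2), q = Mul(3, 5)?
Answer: 81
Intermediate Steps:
q = 15
Q = 9 (Q = Add(3, 6) = 9)
Y = -3 (Y = Add(-5, 2) = -3)
Function('w')(n, v) = -3
V = 9
Function('L')(H, g) = 9
Pow(Function('L')(Function('w')(5, q), 18), 2) = Pow(9, 2) = 81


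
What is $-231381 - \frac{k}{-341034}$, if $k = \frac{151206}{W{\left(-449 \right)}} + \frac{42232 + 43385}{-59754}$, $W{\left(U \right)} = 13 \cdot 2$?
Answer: $- \frac{6810722198197163}{29435099252} \approx -2.3138 \cdot 10^{5}$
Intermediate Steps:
$W{\left(U \right)} = 26$
$k = \frac{1505489547}{258934}$ ($k = \frac{151206}{26} + \frac{42232 + 43385}{-59754} = 151206 \cdot \frac{1}{26} + 85617 \left(- \frac{1}{59754}\right) = \frac{75603}{13} - \frac{28539}{19918} = \frac{1505489547}{258934} \approx 5814.2$)
$-231381 - \frac{k}{-341034} = -231381 - \frac{1505489547}{258934 \left(-341034\right)} = -231381 - \frac{1505489547}{258934} \left(- \frac{1}{341034}\right) = -231381 - - \frac{501829849}{29435099252} = -231381 + \frac{501829849}{29435099252} = - \frac{6810722198197163}{29435099252}$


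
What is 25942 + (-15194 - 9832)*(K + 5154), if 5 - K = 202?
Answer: -124027940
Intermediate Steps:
K = -197 (K = 5 - 1*202 = 5 - 202 = -197)
25942 + (-15194 - 9832)*(K + 5154) = 25942 + (-15194 - 9832)*(-197 + 5154) = 25942 - 25026*4957 = 25942 - 124053882 = -124027940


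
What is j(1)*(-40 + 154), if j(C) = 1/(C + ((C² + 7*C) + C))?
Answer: 57/5 ≈ 11.400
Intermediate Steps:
j(C) = 1/(C² + 9*C) (j(C) = 1/(C + (C² + 8*C)) = 1/(C² + 9*C))
j(1)*(-40 + 154) = (1/(1*(9 + 1)))*(-40 + 154) = (1/10)*114 = (1*(⅒))*114 = (⅒)*114 = 57/5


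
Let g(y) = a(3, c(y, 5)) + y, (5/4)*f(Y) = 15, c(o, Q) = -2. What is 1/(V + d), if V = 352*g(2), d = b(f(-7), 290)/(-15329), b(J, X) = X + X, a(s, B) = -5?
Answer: -15329/16188004 ≈ -0.00094694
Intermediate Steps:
f(Y) = 12 (f(Y) = (⅘)*15 = 12)
b(J, X) = 2*X
g(y) = -5 + y
d = -580/15329 (d = (2*290)/(-15329) = 580*(-1/15329) = -580/15329 ≈ -0.037837)
V = -1056 (V = 352*(-5 + 2) = 352*(-3) = -1056)
1/(V + d) = 1/(-1056 - 580/15329) = 1/(-16188004/15329) = -15329/16188004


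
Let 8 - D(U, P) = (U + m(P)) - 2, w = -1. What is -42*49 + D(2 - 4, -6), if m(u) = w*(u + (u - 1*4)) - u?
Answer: -2068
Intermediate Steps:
m(u) = 4 - 3*u (m(u) = -(u + (u - 1*4)) - u = -(u + (u - 4)) - u = -(u + (-4 + u)) - u = -(-4 + 2*u) - u = (4 - 2*u) - u = 4 - 3*u)
D(U, P) = 6 - U + 3*P (D(U, P) = 8 - ((U + (4 - 3*P)) - 2) = 8 - ((4 + U - 3*P) - 2) = 8 - (2 + U - 3*P) = 8 + (-2 - U + 3*P) = 6 - U + 3*P)
-42*49 + D(2 - 4, -6) = -42*49 + (6 - (2 - 4) + 3*(-6)) = -2058 + (6 - 1*(-2) - 18) = -2058 + (6 + 2 - 18) = -2058 - 10 = -2068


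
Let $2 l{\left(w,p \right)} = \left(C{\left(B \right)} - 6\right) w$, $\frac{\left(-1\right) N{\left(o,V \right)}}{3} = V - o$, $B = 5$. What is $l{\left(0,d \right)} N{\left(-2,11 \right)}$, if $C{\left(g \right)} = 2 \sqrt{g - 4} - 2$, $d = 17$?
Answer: $0$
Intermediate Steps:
$N{\left(o,V \right)} = - 3 V + 3 o$ ($N{\left(o,V \right)} = - 3 \left(V - o\right) = - 3 V + 3 o$)
$C{\left(g \right)} = -2 + 2 \sqrt{-4 + g}$ ($C{\left(g \right)} = 2 \sqrt{-4 + g} - 2 = -2 + 2 \sqrt{-4 + g}$)
$l{\left(w,p \right)} = - 3 w$ ($l{\left(w,p \right)} = \frac{\left(\left(-2 + 2 \sqrt{-4 + 5}\right) - 6\right) w}{2} = \frac{\left(\left(-2 + 2 \sqrt{1}\right) - 6\right) w}{2} = \frac{\left(\left(-2 + 2 \cdot 1\right) - 6\right) w}{2} = \frac{\left(\left(-2 + 2\right) - 6\right) w}{2} = \frac{\left(0 - 6\right) w}{2} = \frac{\left(-6\right) w}{2} = - 3 w$)
$l{\left(0,d \right)} N{\left(-2,11 \right)} = \left(-3\right) 0 \left(\left(-3\right) 11 + 3 \left(-2\right)\right) = 0 \left(-33 - 6\right) = 0 \left(-39\right) = 0$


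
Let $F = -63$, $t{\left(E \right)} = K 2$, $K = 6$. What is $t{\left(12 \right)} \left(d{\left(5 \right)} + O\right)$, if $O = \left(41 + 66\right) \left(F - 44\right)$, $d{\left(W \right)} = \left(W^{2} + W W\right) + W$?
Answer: $-136728$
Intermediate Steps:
$d{\left(W \right)} = W + 2 W^{2}$ ($d{\left(W \right)} = \left(W^{2} + W^{2}\right) + W = 2 W^{2} + W = W + 2 W^{2}$)
$t{\left(E \right)} = 12$ ($t{\left(E \right)} = 6 \cdot 2 = 12$)
$O = -11449$ ($O = \left(41 + 66\right) \left(-63 - 44\right) = 107 \left(-107\right) = -11449$)
$t{\left(12 \right)} \left(d{\left(5 \right)} + O\right) = 12 \left(5 \left(1 + 2 \cdot 5\right) - 11449\right) = 12 \left(5 \left(1 + 10\right) - 11449\right) = 12 \left(5 \cdot 11 - 11449\right) = 12 \left(55 - 11449\right) = 12 \left(-11394\right) = -136728$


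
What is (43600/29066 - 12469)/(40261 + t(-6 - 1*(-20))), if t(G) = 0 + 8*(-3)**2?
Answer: -181190177/586159489 ≈ -0.30911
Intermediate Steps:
t(G) = 72 (t(G) = 0 + 8*9 = 0 + 72 = 72)
(43600/29066 - 12469)/(40261 + t(-6 - 1*(-20))) = (43600/29066 - 12469)/(40261 + 72) = (43600*(1/29066) - 12469)/40333 = (21800/14533 - 12469)*(1/40333) = -181190177/14533*1/40333 = -181190177/586159489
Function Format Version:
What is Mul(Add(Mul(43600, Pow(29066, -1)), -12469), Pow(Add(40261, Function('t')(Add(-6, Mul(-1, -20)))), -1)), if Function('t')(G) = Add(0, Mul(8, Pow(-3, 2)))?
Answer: Rational(-181190177, 586159489) ≈ -0.30911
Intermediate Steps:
Function('t')(G) = 72 (Function('t')(G) = Add(0, Mul(8, 9)) = Add(0, 72) = 72)
Mul(Add(Mul(43600, Pow(29066, -1)), -12469), Pow(Add(40261, Function('t')(Add(-6, Mul(-1, -20)))), -1)) = Mul(Add(Mul(43600, Pow(29066, -1)), -12469), Pow(Add(40261, 72), -1)) = Mul(Add(Mul(43600, Rational(1, 29066)), -12469), Pow(40333, -1)) = Mul(Add(Rational(21800, 14533), -12469), Rational(1, 40333)) = Mul(Rational(-181190177, 14533), Rational(1, 40333)) = Rational(-181190177, 586159489)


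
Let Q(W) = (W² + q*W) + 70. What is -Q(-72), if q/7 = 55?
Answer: 22466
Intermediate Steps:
q = 385 (q = 7*55 = 385)
Q(W) = 70 + W² + 385*W (Q(W) = (W² + 385*W) + 70 = 70 + W² + 385*W)
-Q(-72) = -(70 + (-72)² + 385*(-72)) = -(70 + 5184 - 27720) = -1*(-22466) = 22466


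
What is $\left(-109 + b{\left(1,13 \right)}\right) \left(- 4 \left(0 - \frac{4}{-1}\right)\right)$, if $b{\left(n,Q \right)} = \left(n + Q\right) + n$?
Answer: $1504$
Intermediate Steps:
$b{\left(n,Q \right)} = Q + 2 n$ ($b{\left(n,Q \right)} = \left(Q + n\right) + n = Q + 2 n$)
$\left(-109 + b{\left(1,13 \right)}\right) \left(- 4 \left(0 - \frac{4}{-1}\right)\right) = \left(-109 + \left(13 + 2 \cdot 1\right)\right) \left(- 4 \left(0 - \frac{4}{-1}\right)\right) = \left(-109 + \left(13 + 2\right)\right) \left(- 4 \left(0 - -4\right)\right) = \left(-109 + 15\right) \left(- 4 \left(0 + 4\right)\right) = - 94 \left(\left(-4\right) 4\right) = \left(-94\right) \left(-16\right) = 1504$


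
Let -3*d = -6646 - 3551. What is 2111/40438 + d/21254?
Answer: 45578989/214867313 ≈ 0.21213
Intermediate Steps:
d = 3399 (d = -(-6646 - 3551)/3 = -1/3*(-10197) = 3399)
2111/40438 + d/21254 = 2111/40438 + 3399/21254 = 45578989/214867313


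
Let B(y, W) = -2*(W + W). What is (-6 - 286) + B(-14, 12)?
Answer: -340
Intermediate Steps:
B(y, W) = -4*W
(-6 - 286) + B(-14, 12) = (-6 - 286) - 4*12 = -292 - 48 = -340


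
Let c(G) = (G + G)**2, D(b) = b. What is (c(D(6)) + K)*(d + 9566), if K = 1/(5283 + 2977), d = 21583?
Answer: 37049897709/8260 ≈ 4.4855e+6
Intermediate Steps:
K = 1/8260 ≈ 0.00012107
c(G) = 4*G**2 (c(G) = (2*G)**2 = 4*G**2)
(c(D(6)) + K)*(d + 9566) = (4*6**2 + 1/8260)*(21583 + 9566) = (4*36 + 1/8260)*31149 = (144 + 1/8260)*31149 = (1189441/8260)*31149 = 37049897709/8260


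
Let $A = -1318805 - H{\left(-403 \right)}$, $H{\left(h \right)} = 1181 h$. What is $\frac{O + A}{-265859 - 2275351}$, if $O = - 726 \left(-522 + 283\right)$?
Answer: $\frac{111558}{423535} \approx 0.2634$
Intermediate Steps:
$A = -842862$ ($A = -1318805 - 1181 \left(-403\right) = -1318805 - -475943 = -1318805 + 475943 = -842862$)
$O = 173514$ ($O = \left(-726\right) \left(-239\right) = 173514$)
$\frac{O + A}{-265859 - 2275351} = \frac{173514 - 842862}{-265859 - 2275351} = - \frac{669348}{-2541210} = \left(-669348\right) \left(- \frac{1}{2541210}\right) = \frac{111558}{423535}$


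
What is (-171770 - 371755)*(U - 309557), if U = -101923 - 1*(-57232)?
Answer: 192542644200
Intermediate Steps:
U = -44691 (U = -101923 + 57232 = -44691)
(-171770 - 371755)*(U - 309557) = (-171770 - 371755)*(-44691 - 309557) = -543525*(-354248) = 192542644200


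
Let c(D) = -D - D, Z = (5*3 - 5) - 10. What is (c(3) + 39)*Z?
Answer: 0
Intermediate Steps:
Z = 0 (Z = (15 - 5) - 10 = 10 - 10 = 0)
c(D) = -2*D
(c(3) + 39)*Z = (-2*3 + 39)*0 = (-6 + 39)*0 = 33*0 = 0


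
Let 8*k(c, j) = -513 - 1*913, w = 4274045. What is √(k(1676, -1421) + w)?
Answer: √17095467/2 ≈ 2067.3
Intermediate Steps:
k(c, j) = -713/4 (k(c, j) = (-513 - 1*913)/8 = (-513 - 913)/8 = (⅛)*(-1426) = -713/4)
√(k(1676, -1421) + w) = √(-713/4 + 4274045) = √(17095467/4) = √17095467/2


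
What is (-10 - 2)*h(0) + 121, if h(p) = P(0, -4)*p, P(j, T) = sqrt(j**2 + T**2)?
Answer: 121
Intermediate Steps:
P(j, T) = sqrt(T**2 + j**2)
h(p) = 4*p (h(p) = sqrt((-4)**2 + 0**2)*p = sqrt(16 + 0)*p = sqrt(16)*p = 4*p)
(-10 - 2)*h(0) + 121 = (-10 - 2)*(4*0) + 121 = -12*0 + 121 = 0 + 121 = 121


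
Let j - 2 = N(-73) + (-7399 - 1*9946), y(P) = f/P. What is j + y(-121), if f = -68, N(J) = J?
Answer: -2107268/121 ≈ -17415.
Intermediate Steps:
y(P) = -68/P
j = -17416 (j = 2 + (-73 + (-7399 - 1*9946)) = 2 + (-73 + (-7399 - 9946)) = 2 + (-73 - 17345) = 2 - 17418 = -17416)
j + y(-121) = -17416 - 68/(-121) = -17416 - 68*(-1/121) = -17416 + 68/121 = -2107268/121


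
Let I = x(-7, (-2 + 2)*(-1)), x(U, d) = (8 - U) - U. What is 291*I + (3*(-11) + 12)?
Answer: 6381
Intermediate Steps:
x(U, d) = 8 - 2*U
I = 22 (I = 8 - 2*(-7) = 8 + 14 = 22)
291*I + (3*(-11) + 12) = 291*22 + (3*(-11) + 12) = 6402 + (-33 + 12) = 6402 - 21 = 6381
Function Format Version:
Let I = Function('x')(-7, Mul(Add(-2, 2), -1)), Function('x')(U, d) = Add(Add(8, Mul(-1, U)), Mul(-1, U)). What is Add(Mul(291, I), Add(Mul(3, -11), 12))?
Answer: 6381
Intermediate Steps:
Function('x')(U, d) = Add(8, Mul(-2, U))
I = 22 (I = Add(8, Mul(-2, -7)) = Add(8, 14) = 22)
Add(Mul(291, I), Add(Mul(3, -11), 12)) = Add(Mul(291, 22), Add(Mul(3, -11), 12)) = Add(6402, Add(-33, 12)) = Add(6402, -21) = 6381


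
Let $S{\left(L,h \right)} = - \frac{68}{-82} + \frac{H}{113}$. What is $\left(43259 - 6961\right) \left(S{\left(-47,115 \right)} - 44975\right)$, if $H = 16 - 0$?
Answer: $- \frac{7563221045746}{4633} \approx -1.6325 \cdot 10^{9}$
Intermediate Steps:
$H = 16$ ($H = 16 + 0 = 16$)
$S{\left(L,h \right)} = \frac{4498}{4633}$ ($S{\left(L,h \right)} = - \frac{68}{-82} + \frac{16}{113} = \left(-68\right) \left(- \frac{1}{82}\right) + 16 \cdot \frac{1}{113} = \frac{34}{41} + \frac{16}{113} = \frac{4498}{4633}$)
$\left(43259 - 6961\right) \left(S{\left(-47,115 \right)} - 44975\right) = \left(43259 - 6961\right) \left(\frac{4498}{4633} - 44975\right) = 36298 \left(- \frac{208364677}{4633}\right) = - \frac{7563221045746}{4633}$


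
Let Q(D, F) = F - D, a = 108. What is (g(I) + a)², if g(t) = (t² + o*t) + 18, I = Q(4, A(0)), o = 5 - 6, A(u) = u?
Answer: 21316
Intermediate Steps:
o = -1
I = -4 (I = 0 - 1*4 = 0 - 4 = -4)
g(t) = 18 + t² - t (g(t) = (t² - t) + 18 = 18 + t² - t)
(g(I) + a)² = ((18 + (-4)² - 1*(-4)) + 108)² = ((18 + 16 + 4) + 108)² = (38 + 108)² = 146² = 21316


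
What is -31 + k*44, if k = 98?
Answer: 4281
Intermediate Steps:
-31 + k*44 = -31 + 98*44 = -31 + 4312 = 4281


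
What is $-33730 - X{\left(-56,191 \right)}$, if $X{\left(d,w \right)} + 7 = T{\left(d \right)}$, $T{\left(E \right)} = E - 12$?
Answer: $-33655$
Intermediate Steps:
$T{\left(E \right)} = -12 + E$
$X{\left(d,w \right)} = -19 + d$ ($X{\left(d,w \right)} = -7 + \left(-12 + d\right) = -19 + d$)
$-33730 - X{\left(-56,191 \right)} = -33730 - \left(-19 - 56\right) = -33730 - -75 = -33730 + 75 = -33655$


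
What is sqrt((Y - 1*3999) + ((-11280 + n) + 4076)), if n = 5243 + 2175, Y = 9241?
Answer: 4*sqrt(341) ≈ 73.865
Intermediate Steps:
n = 7418
sqrt((Y - 1*3999) + ((-11280 + n) + 4076)) = sqrt((9241 - 1*3999) + ((-11280 + 7418) + 4076)) = sqrt((9241 - 3999) + (-3862 + 4076)) = sqrt(5242 + 214) = sqrt(5456) = 4*sqrt(341)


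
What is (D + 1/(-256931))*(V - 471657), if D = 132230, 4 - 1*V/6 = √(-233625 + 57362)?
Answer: -16023252999978657/256931 - 203843916774*I*√176263/256931 ≈ -6.2364e+10 - 3.3309e+8*I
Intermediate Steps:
V = 24 - 6*I*√176263 (V = 24 - 6*√(-233625 + 57362) = 24 - 6*I*√176263 ≈ 24.0 - 2519.0*I)
(D + 1/(-256931))*(V - 471657) = (132230 + 1/(-256931))*((24 - 6*I*√176263) - 471657) = (132230 - 1/256931)*(-471633 - 6*I*√176263) = 33973986129*(-471633 - 6*I*√176263)/256931 = -16023252999978657/256931 - 203843916774*I*√176263/256931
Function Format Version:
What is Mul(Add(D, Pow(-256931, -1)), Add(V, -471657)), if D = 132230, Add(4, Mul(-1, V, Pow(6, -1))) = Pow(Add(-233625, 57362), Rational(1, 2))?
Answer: Add(Rational(-16023252999978657, 256931), Mul(Rational(-203843916774, 256931), I, Pow(176263, Rational(1, 2)))) ≈ Add(-6.2364e+10, Mul(-3.3309e+8, I))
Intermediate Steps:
V = Add(24, Mul(-6, I, Pow(176263, Rational(1, 2)))) (V = Add(24, Mul(-6, Pow(Add(-233625, 57362), Rational(1, 2)))) = Add(24, Mul(-6, Pow(-176263, Rational(1, 2)))) = Add(24, Mul(-6, Mul(I, Pow(176263, Rational(1, 2))))) = Add(24, Mul(-6, I, Pow(176263, Rational(1, 2)))) ≈ Add(24.000, Mul(-2519.0, I)))
Mul(Add(D, Pow(-256931, -1)), Add(V, -471657)) = Mul(Add(132230, Pow(-256931, -1)), Add(Add(24, Mul(-6, I, Pow(176263, Rational(1, 2)))), -471657)) = Mul(Add(132230, Rational(-1, 256931)), Add(-471633, Mul(-6, I, Pow(176263, Rational(1, 2))))) = Mul(Rational(33973986129, 256931), Add(-471633, Mul(-6, I, Pow(176263, Rational(1, 2))))) = Add(Rational(-16023252999978657, 256931), Mul(Rational(-203843916774, 256931), I, Pow(176263, Rational(1, 2))))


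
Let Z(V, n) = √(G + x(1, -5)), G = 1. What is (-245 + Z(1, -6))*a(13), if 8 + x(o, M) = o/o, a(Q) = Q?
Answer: -3185 + 13*I*√6 ≈ -3185.0 + 31.843*I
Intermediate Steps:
x(o, M) = -7 (x(o, M) = -8 + o/o = -8 + 1 = -7)
Z(V, n) = I*√6 (Z(V, n) = √(1 - 7) = √(-6) = I*√6)
(-245 + Z(1, -6))*a(13) = (-245 + I*√6)*13 = -3185 + 13*I*√6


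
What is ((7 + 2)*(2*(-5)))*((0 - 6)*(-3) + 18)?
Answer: -3240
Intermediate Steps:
((7 + 2)*(2*(-5)))*((0 - 6)*(-3) + 18) = (9*(-10))*(-6*(-3) + 18) = -90*(18 + 18) = -90*36 = -3240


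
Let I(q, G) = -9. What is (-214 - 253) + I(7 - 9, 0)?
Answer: -476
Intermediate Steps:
(-214 - 253) + I(7 - 9, 0) = (-214 - 253) - 9 = -467 - 9 = -476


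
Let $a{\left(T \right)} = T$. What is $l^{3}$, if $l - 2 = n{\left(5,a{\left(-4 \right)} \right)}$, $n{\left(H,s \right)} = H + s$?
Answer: $27$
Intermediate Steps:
$l = 3$ ($l = 2 + \left(5 - 4\right) = 2 + 1 = 3$)
$l^{3} = 3^{3} = 27$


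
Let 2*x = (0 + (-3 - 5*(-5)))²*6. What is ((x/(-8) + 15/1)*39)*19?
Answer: -246753/2 ≈ -1.2338e+5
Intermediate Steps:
x = 1452 (x = ((0 + (-3 - 5*(-5)))²*6)/2 = ((0 + (-3 + 25))²*6)/2 = ((0 + 22)²*6)/2 = (22²*6)/2 = (484*6)/2 = (½)*2904 = 1452)
((x/(-8) + 15/1)*39)*19 = ((1452/(-8) + 15/1)*39)*19 = ((1452*(-⅛) + 15*1)*39)*19 = ((-363/2 + 15)*39)*19 = -333/2*39*19 = -12987/2*19 = -246753/2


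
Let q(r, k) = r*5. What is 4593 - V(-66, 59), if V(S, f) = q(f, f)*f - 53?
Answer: -12759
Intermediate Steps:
q(r, k) = 5*r
V(S, f) = -53 + 5*f² (V(S, f) = (5*f)*f - 53 = 5*f² - 53 = -53 + 5*f²)
4593 - V(-66, 59) = 4593 - (-53 + 5*59²) = 4593 - (-53 + 5*3481) = 4593 - (-53 + 17405) = 4593 - 1*17352 = 4593 - 17352 = -12759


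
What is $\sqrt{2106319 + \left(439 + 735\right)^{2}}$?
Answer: $\sqrt{3484595} \approx 1866.7$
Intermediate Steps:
$\sqrt{2106319 + \left(439 + 735\right)^{2}} = \sqrt{2106319 + 1174^{2}} = \sqrt{2106319 + 1378276} = \sqrt{3484595}$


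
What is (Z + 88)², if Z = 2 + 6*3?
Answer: 11664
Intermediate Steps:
Z = 20 (Z = 2 + 18 = 20)
(Z + 88)² = (20 + 88)² = 108² = 11664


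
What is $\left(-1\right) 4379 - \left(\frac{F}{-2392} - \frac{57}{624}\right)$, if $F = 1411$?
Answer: $- \frac{20945877}{4784} \approx -4378.3$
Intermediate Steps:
$\left(-1\right) 4379 - \left(\frac{F}{-2392} - \frac{57}{624}\right) = \left(-1\right) 4379 - \left(\frac{1411}{-2392} - \frac{57}{624}\right) = -4379 - \left(1411 \left(- \frac{1}{2392}\right) - \frac{19}{208}\right) = -4379 - \left(- \frac{1411}{2392} - \frac{19}{208}\right) = -4379 - - \frac{3259}{4784} = -4379 + \frac{3259}{4784} = - \frac{20945877}{4784}$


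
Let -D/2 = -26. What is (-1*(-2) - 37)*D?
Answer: -1820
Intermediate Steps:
D = 52 (D = -2*(-26) = 52)
(-1*(-2) - 37)*D = (-1*(-2) - 37)*52 = (2 - 37)*52 = -35*52 = -1820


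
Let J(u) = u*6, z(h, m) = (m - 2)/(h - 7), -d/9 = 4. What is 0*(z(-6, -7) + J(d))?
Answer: 0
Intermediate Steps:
d = -36 (d = -9*4 = -36)
z(h, m) = (-2 + m)/(-7 + h)
J(u) = 6*u
0*(z(-6, -7) + J(d)) = 0*((-2 - 7)/(-7 - 6) + 6*(-36)) = 0*(-9/(-13) - 216) = 0*(-1/13*(-9) - 216) = 0*(9/13 - 216) = 0*(-2799/13) = 0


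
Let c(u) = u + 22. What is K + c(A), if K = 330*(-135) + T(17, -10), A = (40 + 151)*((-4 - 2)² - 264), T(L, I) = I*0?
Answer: -88076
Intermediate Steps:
T(L, I) = 0
A = -43548 (A = 191*((-6)² - 264) = 191*(36 - 264) = 191*(-228) = -43548)
c(u) = 22 + u
K = -44550 (K = 330*(-135) + 0 = -44550 + 0 = -44550)
K + c(A) = -44550 + (22 - 43548) = -44550 - 43526 = -88076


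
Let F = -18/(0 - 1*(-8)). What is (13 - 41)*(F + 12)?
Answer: -273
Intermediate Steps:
F = -9/4 (F = -18/(0 + 8) = -18/8 = -18*1/8 = -9/4 ≈ -2.2500)
(13 - 41)*(F + 12) = (13 - 41)*(-9/4 + 12) = -28*39/4 = -273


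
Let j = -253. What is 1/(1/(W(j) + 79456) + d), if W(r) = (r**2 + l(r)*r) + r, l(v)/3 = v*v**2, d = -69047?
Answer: -12291599455/848698067569384 ≈ -1.4483e-5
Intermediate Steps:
l(v) = 3*v**3 (l(v) = 3*(v*v**2) = 3*v**3)
W(r) = r + r**2 + 3*r**4 (W(r) = (r**2 + (3*r**3)*r) + r = (r**2 + 3*r**4) + r = r + r**2 + 3*r**4)
1/(1/(W(j) + 79456) + d) = 1/(1/(-253*(1 - 253 + 3*(-253)**3) + 79456) - 69047) = 1/(1/(-253*(1 - 253 + 3*(-16194277)) + 79456) - 69047) = 1/(1/(-253*(1 - 253 - 48582831) + 79456) - 69047) = 1/(1/(-253*(-48583083) + 79456) - 69047) = 1/(1/(12291519999 + 79456) - 69047) = 1/(1/12291599455 - 69047) = 1/(-848698067569384/12291599455) = -12291599455/848698067569384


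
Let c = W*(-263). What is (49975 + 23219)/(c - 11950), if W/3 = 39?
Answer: -73194/42721 ≈ -1.7133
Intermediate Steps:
W = 117 (W = 3*39 = 117)
c = -30771 (c = 117*(-263) = -30771)
(49975 + 23219)/(c - 11950) = (49975 + 23219)/(-30771 - 11950) = 73194/(-42721) = 73194*(-1/42721) = -73194/42721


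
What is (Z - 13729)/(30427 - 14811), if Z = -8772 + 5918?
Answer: -16583/15616 ≈ -1.0619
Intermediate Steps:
Z = -2854
(Z - 13729)/(30427 - 14811) = (-2854 - 13729)/(30427 - 14811) = -16583/15616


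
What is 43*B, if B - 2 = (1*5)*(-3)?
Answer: -559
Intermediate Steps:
B = -13 (B = 2 + (1*5)*(-3) = 2 + 5*(-3) = 2 - 15 = -13)
43*B = 43*(-13) = -559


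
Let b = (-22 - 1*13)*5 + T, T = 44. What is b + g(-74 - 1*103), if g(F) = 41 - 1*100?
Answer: -190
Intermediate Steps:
b = -131 (b = (-22 - 1*13)*5 + 44 = (-22 - 13)*5 + 44 = -35*5 + 44 = -175 + 44 = -131)
g(F) = -59 (g(F) = 41 - 100 = -59)
b + g(-74 - 1*103) = -131 - 59 = -190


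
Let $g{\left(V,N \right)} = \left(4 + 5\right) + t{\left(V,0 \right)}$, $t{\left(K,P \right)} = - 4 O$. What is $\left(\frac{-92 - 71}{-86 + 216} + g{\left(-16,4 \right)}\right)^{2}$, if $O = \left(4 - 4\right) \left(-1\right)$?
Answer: $\frac{1014049}{16900} \approx 60.003$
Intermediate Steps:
$O = 0$ ($O = 0 \left(-1\right) = 0$)
$t{\left(K,P \right)} = 0$ ($t{\left(K,P \right)} = \left(-4\right) 0 = 0$)
$g{\left(V,N \right)} = 9$ ($g{\left(V,N \right)} = \left(4 + 5\right) + 0 = 9 + 0 = 9$)
$\left(\frac{-92 - 71}{-86 + 216} + g{\left(-16,4 \right)}\right)^{2} = \left(\frac{-92 - 71}{-86 + 216} + 9\right)^{2} = \left(- \frac{163}{130} + 9\right)^{2} = \left(\frac{1007}{130}\right)^{2} = \frac{1014049}{16900}$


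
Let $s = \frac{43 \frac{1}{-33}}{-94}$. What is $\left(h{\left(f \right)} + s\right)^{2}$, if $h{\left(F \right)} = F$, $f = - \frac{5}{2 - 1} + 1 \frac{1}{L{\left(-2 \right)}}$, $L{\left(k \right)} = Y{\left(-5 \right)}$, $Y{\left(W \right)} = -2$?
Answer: $\frac{72403081}{2405601} \approx 30.098$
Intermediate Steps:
$L{\left(k \right)} = -2$
$s = \frac{43}{3102}$ ($s = 43 \left(- \frac{1}{33}\right) \left(- \frac{1}{94}\right) = \left(- \frac{43}{33}\right) \left(- \frac{1}{94}\right) = \frac{43}{3102} \approx 0.013862$)
$f = - \frac{11}{2}$ ($f = - \frac{5}{2 - 1} + 1 \frac{1}{-2} = - \frac{5}{2 - 1} + 1 \left(- \frac{1}{2}\right) = - \frac{5}{1} - \frac{1}{2} = \left(-5\right) 1 - \frac{1}{2} = -5 - \frac{1}{2} = - \frac{11}{2} \approx -5.5$)
$\left(h{\left(f \right)} + s\right)^{2} = \left(- \frac{11}{2} + \frac{43}{3102}\right)^{2} = \left(- \frac{8509}{1551}\right)^{2} = \frac{72403081}{2405601}$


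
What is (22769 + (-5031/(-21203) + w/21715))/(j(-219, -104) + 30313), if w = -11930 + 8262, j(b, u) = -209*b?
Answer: 403207925541/1347339790930 ≈ 0.29926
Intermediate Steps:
w = -3668
(22769 + (-5031/(-21203) + w/21715))/(j(-219, -104) + 30313) = (22769 + (-5031/(-21203) - 3668/21715))/(-209*(-219) + 30313) = (22769 + (-5031*(-1/21203) - 3668*1/21715))/(45771 + 30313) = (22769 + (387/1631 - 3668/21715))/76084 = (22769 + 2421197/35417165)*(1/76084) = (806415851082/35417165)*(1/76084) = 403207925541/1347339790930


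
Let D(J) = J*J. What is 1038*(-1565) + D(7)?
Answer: -1624421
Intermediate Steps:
D(J) = J²
1038*(-1565) + D(7) = 1038*(-1565) + 7² = -1624470 + 49 = -1624421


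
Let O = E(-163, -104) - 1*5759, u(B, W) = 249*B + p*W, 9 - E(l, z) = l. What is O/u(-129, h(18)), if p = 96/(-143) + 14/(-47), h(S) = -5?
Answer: 37550227/215852671 ≈ 0.17396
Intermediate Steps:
p = -6514/6721 (p = 96*(-1/143) + 14*(-1/47) = -96/143 - 14/47 = -6514/6721 ≈ -0.96920)
E(l, z) = 9 - l
u(B, W) = 249*B - 6514*W/6721
O = -5587 (O = (9 - 1*(-163)) - 1*5759 = (9 + 163) - 5759 = 172 - 5759 = -5587)
O/u(-129, h(18)) = -5587/(249*(-129) - 6514/6721*(-5)) = -5587/(-32121 + 32570/6721) = -5587/(-215852671/6721) = -5587*(-6721/215852671) = 37550227/215852671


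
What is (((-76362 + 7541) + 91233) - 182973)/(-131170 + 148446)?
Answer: -160561/17276 ≈ -9.2939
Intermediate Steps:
(((-76362 + 7541) + 91233) - 182973)/(-131170 + 148446) = ((-68821 + 91233) - 182973)/17276 = (22412 - 182973)*(1/17276) = -160561*1/17276 = -160561/17276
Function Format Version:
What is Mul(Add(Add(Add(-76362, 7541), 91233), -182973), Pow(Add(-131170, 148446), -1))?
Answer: Rational(-160561, 17276) ≈ -9.2939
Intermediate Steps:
Mul(Add(Add(Add(-76362, 7541), 91233), -182973), Pow(Add(-131170, 148446), -1)) = Mul(Add(Add(-68821, 91233), -182973), Pow(17276, -1)) = Mul(Add(22412, -182973), Rational(1, 17276)) = Mul(-160561, Rational(1, 17276)) = Rational(-160561, 17276)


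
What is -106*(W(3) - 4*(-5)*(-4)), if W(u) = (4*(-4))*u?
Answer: 13568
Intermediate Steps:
W(u) = -16*u
-106*(W(3) - 4*(-5)*(-4)) = -106*(-16*3 - 4*(-5)*(-4)) = -106*(-48 + 20*(-4)) = -106*(-48 - 80) = -106*(-128) = 13568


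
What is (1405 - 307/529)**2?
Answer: 551956871844/279841 ≈ 1.9724e+6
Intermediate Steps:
(1405 - 307/529)**2 = (742938/529)**2 = 551956871844/279841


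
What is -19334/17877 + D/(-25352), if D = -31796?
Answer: 19565381/113304426 ≈ 0.17268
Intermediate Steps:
-19334/17877 + D/(-25352) = -19334/17877 - 31796/(-25352) = -19334*1/17877 - 31796*(-1/25352) = -19334/17877 + 7949/6338 = 19565381/113304426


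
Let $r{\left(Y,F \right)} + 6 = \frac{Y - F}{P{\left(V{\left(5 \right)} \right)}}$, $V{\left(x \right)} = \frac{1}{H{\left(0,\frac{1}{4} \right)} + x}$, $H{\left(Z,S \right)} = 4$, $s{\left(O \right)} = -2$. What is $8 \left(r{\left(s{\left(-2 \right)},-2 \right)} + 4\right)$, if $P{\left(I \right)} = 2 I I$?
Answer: $-16$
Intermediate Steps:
$V{\left(x \right)} = \frac{1}{4 + x}$
$P{\left(I \right)} = 2 I^{2}$
$r{\left(Y,F \right)} = -6 - \frac{81 F}{2} + \frac{81 Y}{2}$ ($r{\left(Y,F \right)} = -6 + \frac{Y - F}{2 \left(\frac{1}{4 + 5}\right)^{2}} = -6 + \frac{Y - F}{2 \left(\frac{1}{9}\right)^{2}} = -6 + \frac{Y - F}{2 \cdot \frac{1}{81}} = -6 + \frac{Y - F}{\frac{2}{81}} = -6 + \left(Y - F\right) \frac{81}{2} = -6 - \left(- \frac{81 Y}{2} + \frac{81 F}{2}\right) = -6 - \frac{81 F}{2} + \frac{81 Y}{2}$)
$8 \left(r{\left(s{\left(-2 \right)},-2 \right)} + 4\right) = 8 \left(\left(-6 - -81 + \frac{81}{2} \left(-2\right)\right) + 4\right) = 8 \left(\left(-6 + 81 - 81\right) + 4\right) = 8 \left(-6 + 4\right) = 8 \left(-2\right) = -16$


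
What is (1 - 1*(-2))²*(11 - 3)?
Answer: 72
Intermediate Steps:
(1 - 1*(-2))²*(11 - 3) = (1 + 2)²*8 = 3²*8 = 9*8 = 72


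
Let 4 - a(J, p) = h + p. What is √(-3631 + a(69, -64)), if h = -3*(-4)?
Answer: 5*I*√143 ≈ 59.791*I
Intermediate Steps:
h = 12
a(J, p) = -8 - p (a(J, p) = 4 - (12 + p) = 4 + (-12 - p) = -8 - p)
√(-3631 + a(69, -64)) = √(-3631 + (-8 - 1*(-64))) = √(-3631 + (-8 + 64)) = √(-3631 + 56) = √(-3575) = 5*I*√143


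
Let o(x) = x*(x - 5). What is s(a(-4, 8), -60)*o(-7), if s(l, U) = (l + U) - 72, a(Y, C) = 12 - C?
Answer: -10752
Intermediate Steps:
o(x) = x*(-5 + x)
s(l, U) = -72 + U + l (s(l, U) = (U + l) - 72 = -72 + U + l)
s(a(-4, 8), -60)*o(-7) = (-72 - 60 + (12 - 1*8))*(-7*(-5 - 7)) = (-72 - 60 + (12 - 8))*(-7*(-12)) = (-72 - 60 + 4)*84 = -128*84 = -10752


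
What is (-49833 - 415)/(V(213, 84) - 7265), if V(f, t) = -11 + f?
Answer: 50248/7063 ≈ 7.1143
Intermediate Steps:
(-49833 - 415)/(V(213, 84) - 7265) = (-49833 - 415)/((-11 + 213) - 7265) = -50248/(202 - 7265) = -50248/(-7063) = -50248*(-1/7063) = 50248/7063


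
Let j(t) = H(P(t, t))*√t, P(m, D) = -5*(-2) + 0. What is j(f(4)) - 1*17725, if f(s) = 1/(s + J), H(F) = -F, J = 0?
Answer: -17730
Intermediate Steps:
P(m, D) = 10 (P(m, D) = 10 + 0 = 10)
f(s) = 1/s (f(s) = 1/(s + 0) = 1/s)
j(t) = -10*√t (j(t) = (-1*10)*√t = -10*√t)
j(f(4)) - 1*17725 = -10*√(1/4) - 1*17725 = -10*√(¼) - 17725 = -10*½ - 17725 = -5 - 17725 = -17730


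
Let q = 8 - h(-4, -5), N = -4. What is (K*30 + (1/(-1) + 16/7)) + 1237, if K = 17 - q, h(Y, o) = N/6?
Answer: 10418/7 ≈ 1488.3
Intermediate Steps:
h(Y, o) = -⅔ (h(Y, o) = -4/6 = -4*⅙ = -⅔)
q = 26/3 (q = 8 - 1*(-⅔) = 8 + ⅔ = 26/3 ≈ 8.6667)
K = 25/3 (K = 17 - 1*26/3 = 17 - 26/3 = 25/3 ≈ 8.3333)
(K*30 + (1/(-1) + 16/7)) + 1237 = ((25/3)*30 + (1/(-1) + 16/7)) + 1237 = (250 + (1*(-1) + 16*(⅐))) + 1237 = (250 + (-1 + 16/7)) + 1237 = (250 + 9/7) + 1237 = 1759/7 + 1237 = 10418/7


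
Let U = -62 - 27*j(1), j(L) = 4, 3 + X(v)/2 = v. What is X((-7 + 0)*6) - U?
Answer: 80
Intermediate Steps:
X(v) = -6 + 2*v
U = -170 (U = -62 - 27*4 = -62 - 108 = -170)
X((-7 + 0)*6) - U = (-6 + 2*((-7 + 0)*6)) - 1*(-170) = (-6 + 2*(-7*6)) + 170 = (-6 + 2*(-42)) + 170 = (-6 - 84) + 170 = -90 + 170 = 80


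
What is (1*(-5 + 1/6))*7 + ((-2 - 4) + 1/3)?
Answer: -79/2 ≈ -39.500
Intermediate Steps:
(1*(-5 + 1/6))*7 + ((-2 - 4) + 1/3) = (1*(-5 + ⅙))*7 + (-6 + ⅓) = (1*(-29/6))*7 - 17/3 = -29/6*7 - 17/3 = -203/6 - 17/3 = -79/2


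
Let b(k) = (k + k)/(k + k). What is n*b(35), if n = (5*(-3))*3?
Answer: -45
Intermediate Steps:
n = -45 (n = -15*3 = -45)
b(k) = 1 (b(k) = (2*k)/((2*k)) = (2*k)*(1/(2*k)) = 1)
n*b(35) = -45*1 = -45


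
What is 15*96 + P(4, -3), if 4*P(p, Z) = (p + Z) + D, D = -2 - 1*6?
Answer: 5753/4 ≈ 1438.3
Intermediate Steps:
D = -8 (D = -2 - 6 = -8)
P(p, Z) = -2 + Z/4 + p/4 (P(p, Z) = ((p + Z) - 8)/4 = ((Z + p) - 8)/4 = (-8 + Z + p)/4 = -2 + Z/4 + p/4)
15*96 + P(4, -3) = 15*96 + (-2 + (¼)*(-3) + (¼)*4) = 1440 + (-2 - ¾ + 1) = 1440 - 7/4 = 5753/4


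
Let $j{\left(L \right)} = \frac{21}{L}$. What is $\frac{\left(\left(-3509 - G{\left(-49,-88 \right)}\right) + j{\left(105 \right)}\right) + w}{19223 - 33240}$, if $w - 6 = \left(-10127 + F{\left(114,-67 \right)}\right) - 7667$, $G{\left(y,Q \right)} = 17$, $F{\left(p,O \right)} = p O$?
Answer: $\frac{144759}{70085} \approx 2.0655$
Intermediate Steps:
$F{\left(p,O \right)} = O p$
$w = -25426$ ($w = 6 - 25432 = -25426$)
$\frac{\left(\left(-3509 - G{\left(-49,-88 \right)}\right) + j{\left(105 \right)}\right) + w}{19223 - 33240} = \frac{\left(\left(-3509 - 17\right) + \frac{21}{105}\right) - 25426}{19223 - 33240} = \frac{\left(\left(-3509 - 17\right) + 21 \cdot \frac{1}{105}\right) - 25426}{-14017} = \left(\left(-3526 + \frac{1}{5}\right) - 25426\right) \left(- \frac{1}{14017}\right) = \left(- \frac{17629}{5} - 25426\right) \left(- \frac{1}{14017}\right) = \left(- \frac{144759}{5}\right) \left(- \frac{1}{14017}\right) = \frac{144759}{70085}$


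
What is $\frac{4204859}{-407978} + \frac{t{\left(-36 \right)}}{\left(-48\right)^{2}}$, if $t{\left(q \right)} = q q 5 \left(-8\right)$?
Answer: $- \frac{6692182}{203989} \approx -32.807$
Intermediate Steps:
$t{\left(q \right)} = - 40 q^{2}$ ($t{\left(q \right)} = q^{2} \cdot 5 \left(-8\right) = 5 q^{2} \left(-8\right) = - 40 q^{2}$)
$\frac{4204859}{-407978} + \frac{t{\left(-36 \right)}}{\left(-48\right)^{2}} = \frac{4204859}{-407978} + \frac{\left(-40\right) \left(-36\right)^{2}}{\left(-48\right)^{2}} = 4204859 \left(- \frac{1}{407978}\right) + \frac{\left(-40\right) 1296}{2304} = - \frac{4204859}{407978} - \frac{45}{2} = - \frac{6692182}{203989}$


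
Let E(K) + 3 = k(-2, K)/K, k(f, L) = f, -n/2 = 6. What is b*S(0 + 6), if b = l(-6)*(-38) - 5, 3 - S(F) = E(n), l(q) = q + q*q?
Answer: -40075/6 ≈ -6679.2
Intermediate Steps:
n = -12 (n = -2*6 = -12)
l(q) = q + q²
E(K) = -3 - 2/K
S(F) = 35/6 (S(F) = 3 - (-3 - 2/(-12)) = 3 - (-3 - 2*(-1/12)) = 3 - (-3 + ⅙) = 3 - 1*(-17/6) = 3 + 17/6 = 35/6)
b = -1145 (b = -6*(1 - 6)*(-38) - 5 = -6*(-5)*(-38) - 5 = 30*(-38) - 5 = -1140 - 5 = -1145)
b*S(0 + 6) = -1145*35/6 = -40075/6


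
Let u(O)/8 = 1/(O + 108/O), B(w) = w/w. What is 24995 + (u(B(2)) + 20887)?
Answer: 5001146/109 ≈ 45882.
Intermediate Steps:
B(w) = 1
u(O) = 8/(O + 108/O)
24995 + (u(B(2)) + 20887) = 24995 + (8*1/(108 + 1²) + 20887) = 24995 + (8*1/(108 + 1) + 20887) = 24995 + (8*1/109 + 20887) = 24995 + (8*1*(1/109) + 20887) = 24995 + (8/109 + 20887) = 24995 + 2276691/109 = 5001146/109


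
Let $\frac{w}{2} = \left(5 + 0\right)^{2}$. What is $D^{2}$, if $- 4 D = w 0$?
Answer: $0$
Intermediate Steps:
$w = 50$ ($w = 2 \left(5 + 0\right)^{2} = 2 \cdot 5^{2} = 2 \cdot 25 = 50$)
$D = 0$ ($D = - \frac{50 \cdot 0}{4} = \left(- \frac{1}{4}\right) 0 = 0$)
$D^{2} = 0^{2} = 0$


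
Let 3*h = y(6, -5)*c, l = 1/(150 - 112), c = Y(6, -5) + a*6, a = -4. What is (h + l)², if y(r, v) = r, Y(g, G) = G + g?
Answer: 3052009/1444 ≈ 2113.6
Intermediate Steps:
c = -23 (c = (-5 + 6) - 4*6 = 1 - 24 = -23)
l = 1/38 ≈ 0.026316
h = -46 (h = (6*(-23))/3 = (⅓)*(-138) = -46)
(h + l)² = (-46 + 1/38)² = (-1747/38)² = 3052009/1444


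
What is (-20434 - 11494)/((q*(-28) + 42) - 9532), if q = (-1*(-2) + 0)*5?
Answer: 15964/4885 ≈ 3.2680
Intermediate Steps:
q = 10 (q = (2 + 0)*5 = 2*5 = 10)
(-20434 - 11494)/((q*(-28) + 42) - 9532) = (-20434 - 11494)/((10*(-28) + 42) - 9532) = -31928/((-280 + 42) - 9532) = -31928/(-238 - 9532) = -31928/(-9770) = -31928*(-1/9770) = 15964/4885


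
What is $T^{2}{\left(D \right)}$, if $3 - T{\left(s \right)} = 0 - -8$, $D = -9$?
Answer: $25$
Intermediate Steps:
$T{\left(s \right)} = -5$ ($T{\left(s \right)} = 3 - \left(0 - -8\right) = 3 - \left(0 + 8\right) = 3 - 8 = -5$)
$T^{2}{\left(D \right)} = \left(-5\right)^{2} = 25$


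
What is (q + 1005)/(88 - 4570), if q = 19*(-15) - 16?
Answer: -352/2241 ≈ -0.15707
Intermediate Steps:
q = -301 (q = -285 - 16 = -301)
(q + 1005)/(88 - 4570) = (-301 + 1005)/(88 - 4570) = 704/(-4482) = 704*(-1/4482) = -352/2241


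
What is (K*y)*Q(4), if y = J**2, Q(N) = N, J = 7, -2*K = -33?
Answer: 3234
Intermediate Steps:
K = 33/2 (K = -1/2*(-33) = 33/2 ≈ 16.500)
y = 49 (y = 7**2 = 49)
(K*y)*Q(4) = ((33/2)*49)*4 = (1617/2)*4 = 3234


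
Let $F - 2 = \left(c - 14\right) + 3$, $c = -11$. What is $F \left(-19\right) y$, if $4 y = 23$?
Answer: $2185$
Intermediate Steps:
$y = \frac{23}{4}$ ($y = \frac{1}{4} \cdot 23 = \frac{23}{4} \approx 5.75$)
$F = -20$ ($F = 2 + \left(\left(-11 - 14\right) + 3\right) = 2 + \left(-25 + 3\right) = 2 - 22 = -20$)
$F \left(-19\right) y = \left(-20\right) \left(-19\right) \frac{23}{4} = 380 \cdot \frac{23}{4} = 2185$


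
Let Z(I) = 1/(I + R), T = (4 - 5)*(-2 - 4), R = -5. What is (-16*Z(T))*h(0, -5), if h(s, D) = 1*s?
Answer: 0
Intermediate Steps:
T = 6 (T = -1*(-6) = 6)
h(s, D) = s
Z(I) = 1/(-5 + I) (Z(I) = 1/(I - 5) = 1/(-5 + I))
(-16*Z(T))*h(0, -5) = -16/(-5 + 6)*0 = -16/1*0 = -16*1*0 = -16*0 = 0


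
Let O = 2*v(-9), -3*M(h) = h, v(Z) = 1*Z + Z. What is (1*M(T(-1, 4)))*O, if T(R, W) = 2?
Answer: 24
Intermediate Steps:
v(Z) = 2*Z (v(Z) = Z + Z = 2*Z)
M(h) = -h/3
O = -36 (O = 2*(2*(-9)) = 2*(-18) = -36)
(1*M(T(-1, 4)))*O = (1*(-⅓*2))*(-36) = (1*(-⅔))*(-36) = -⅔*(-36) = 24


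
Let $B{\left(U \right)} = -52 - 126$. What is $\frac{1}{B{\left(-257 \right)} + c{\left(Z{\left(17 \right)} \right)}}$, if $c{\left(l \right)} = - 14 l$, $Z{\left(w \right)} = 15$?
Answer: $- \frac{1}{388} \approx -0.0025773$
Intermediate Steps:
$B{\left(U \right)} = -178$ ($B{\left(U \right)} = -52 - 126 = -178$)
$\frac{1}{B{\left(-257 \right)} + c{\left(Z{\left(17 \right)} \right)}} = \frac{1}{-178 - 210} = \frac{1}{-388} = - \frac{1}{388}$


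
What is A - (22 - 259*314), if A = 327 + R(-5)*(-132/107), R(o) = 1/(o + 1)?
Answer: 8734550/107 ≈ 81631.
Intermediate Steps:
R(o) = 1/(1 + o)
A = 35022/107 (A = 327 + (-132/107)/(1 - 5) = 327 + (-132*1/107)/(-4) = 327 - ¼*(-132/107) = 327 + 33/107 = 35022/107 ≈ 327.31)
A - (22 - 259*314) = 35022/107 - (22 - 259*314) = 35022/107 - (22 - 81326) = 35022/107 - 1*(-81304) = 35022/107 + 81304 = 8734550/107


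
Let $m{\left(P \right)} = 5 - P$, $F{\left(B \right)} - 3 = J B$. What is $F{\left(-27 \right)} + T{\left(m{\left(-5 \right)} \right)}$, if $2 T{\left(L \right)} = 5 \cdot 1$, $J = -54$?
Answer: $\frac{2927}{2} \approx 1463.5$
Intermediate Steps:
$F{\left(B \right)} = 3 - 54 B$
$T{\left(L \right)} = \frac{5}{2}$ ($T{\left(L \right)} = \frac{5 \cdot 1}{2} = \frac{1}{2} \cdot 5 = \frac{5}{2}$)
$F{\left(-27 \right)} + T{\left(m{\left(-5 \right)} \right)} = \left(3 - -1458\right) + \frac{5}{2} = \left(3 + 1458\right) + \frac{5}{2} = 1461 + \frac{5}{2} = \frac{2927}{2}$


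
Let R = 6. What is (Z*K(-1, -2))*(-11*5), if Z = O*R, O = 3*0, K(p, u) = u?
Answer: 0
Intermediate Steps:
O = 0
Z = 0 (Z = 0*6 = 0)
(Z*K(-1, -2))*(-11*5) = (0*(-2))*(-11*5) = 0*(-55) = 0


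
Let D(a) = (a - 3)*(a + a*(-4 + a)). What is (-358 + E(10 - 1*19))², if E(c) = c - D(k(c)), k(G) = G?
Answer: 863041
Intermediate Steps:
D(a) = (-3 + a)*(a + a*(-4 + a))
E(c) = c - c*(9 + c² - 6*c)
(-358 + E(10 - 1*19))² = (-358 + (10 - 1*19)*(-8 - (10 - 1*19)² + 6*(10 - 1*19)))² = (-358 + (10 - 19)*(-8 - (10 - 19)² + 6*(10 - 19)))² = (-358 - 9*(-8 - 1*(-9)² + 6*(-9)))² = (-358 - 9*(-8 - 1*81 - 54))² = (-358 - 9*(-8 - 81 - 54))² = (-358 - 9*(-143))² = (-358 + 1287)² = 929² = 863041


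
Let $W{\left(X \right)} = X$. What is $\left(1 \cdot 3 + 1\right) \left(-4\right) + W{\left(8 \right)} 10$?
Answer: $64$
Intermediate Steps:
$\left(1 \cdot 3 + 1\right) \left(-4\right) + W{\left(8 \right)} 10 = \left(1 \cdot 3 + 1\right) \left(-4\right) + 8 \cdot 10 = \left(3 + 1\right) \left(-4\right) + 80 = 4 \left(-4\right) + 80 = -16 + 80 = 64$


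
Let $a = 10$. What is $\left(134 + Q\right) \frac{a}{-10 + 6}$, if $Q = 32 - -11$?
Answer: $- \frac{885}{2} \approx -442.5$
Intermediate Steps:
$Q = 43$ ($Q = 32 + 11 = 43$)
$\left(134 + Q\right) \frac{a}{-10 + 6} = \left(134 + 43\right) \frac{10}{-10 + 6} = 177 \frac{10}{-4} = 177 \cdot 10 \left(- \frac{1}{4}\right) = 177 \left(- \frac{5}{2}\right) = - \frac{885}{2}$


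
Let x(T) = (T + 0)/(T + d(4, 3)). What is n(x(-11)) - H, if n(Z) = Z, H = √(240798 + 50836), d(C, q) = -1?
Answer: 11/12 - √291634 ≈ -539.12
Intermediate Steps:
x(T) = T/(-1 + T) (x(T) = (T + 0)/(T - 1) = T/(-1 + T))
H = √291634 ≈ 540.03
n(x(-11)) - H = -11/(-1 - 11) - √291634 = -11/(-12) - √291634 = -11*(-1/12) - √291634 = 11/12 - √291634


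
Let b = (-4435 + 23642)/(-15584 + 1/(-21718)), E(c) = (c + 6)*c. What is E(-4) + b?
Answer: -3124764130/338453313 ≈ -9.2325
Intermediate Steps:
E(c) = c*(6 + c) (E(c) = (6 + c)*c = c*(6 + c))
b = -417137626/338453313 (b = 19207/(-15584 - 1/21718) = 19207/(-338453313/21718) = 19207*(-21718/338453313) = -417137626/338453313 ≈ -1.2325)
E(-4) + b = -4*(6 - 4) - 417137626/338453313 = -4*2 - 417137626/338453313 = -8 - 417137626/338453313 = -3124764130/338453313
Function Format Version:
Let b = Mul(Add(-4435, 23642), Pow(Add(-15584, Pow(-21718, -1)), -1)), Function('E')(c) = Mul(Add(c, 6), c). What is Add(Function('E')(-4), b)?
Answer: Rational(-3124764130, 338453313) ≈ -9.2325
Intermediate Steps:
Function('E')(c) = Mul(c, Add(6, c)) (Function('E')(c) = Mul(Add(6, c), c) = Mul(c, Add(6, c)))
b = Rational(-417137626, 338453313) (b = Mul(19207, Pow(Add(-15584, Rational(-1, 21718)), -1)) = Mul(19207, Pow(Rational(-338453313, 21718), -1)) = Mul(19207, Rational(-21718, 338453313)) = Rational(-417137626, 338453313) ≈ -1.2325)
Add(Function('E')(-4), b) = Add(Mul(-4, Add(6, -4)), Rational(-417137626, 338453313)) = Add(Mul(-4, 2), Rational(-417137626, 338453313)) = Add(-8, Rational(-417137626, 338453313)) = Rational(-3124764130, 338453313)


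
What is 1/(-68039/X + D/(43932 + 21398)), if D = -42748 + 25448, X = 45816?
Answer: -299315928/523760467 ≈ -0.57148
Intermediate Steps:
D = -17300
1/(-68039/X + D/(43932 + 21398)) = 1/(-68039/45816 - 17300/(43932 + 21398)) = 1/(-68039*1/45816 - 17300/65330) = 1/(-68039/45816 - 17300*1/65330) = 1/(-68039/45816 - 1730/6533) = 1/(-523760467/299315928) = -299315928/523760467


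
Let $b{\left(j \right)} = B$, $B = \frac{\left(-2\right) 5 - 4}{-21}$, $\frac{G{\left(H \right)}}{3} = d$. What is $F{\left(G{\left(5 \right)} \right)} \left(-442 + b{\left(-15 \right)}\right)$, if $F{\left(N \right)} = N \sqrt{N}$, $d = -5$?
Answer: $6620 i \sqrt{15} \approx 25639.0 i$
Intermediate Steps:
$G{\left(H \right)} = -15$ ($G{\left(H \right)} = 3 \left(-5\right) = -15$)
$B = \frac{2}{3}$ ($B = \left(-10 - 4\right) \left(- \frac{1}{21}\right) = \left(-14\right) \left(- \frac{1}{21}\right) = \frac{2}{3} \approx 0.66667$)
$b{\left(j \right)} = \frac{2}{3}$
$F{\left(N \right)} = N^{\frac{3}{2}}$
$F{\left(G{\left(5 \right)} \right)} \left(-442 + b{\left(-15 \right)}\right) = \left(-15\right)^{\frac{3}{2}} \left(-442 + \frac{2}{3}\right) = - 15 i \sqrt{15} \left(- \frac{1324}{3}\right) = 6620 i \sqrt{15}$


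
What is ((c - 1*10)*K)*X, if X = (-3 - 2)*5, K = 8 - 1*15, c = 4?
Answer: -1050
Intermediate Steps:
K = -7 (K = 8 - 15 = -7)
X = -25 (X = -5*5 = -25)
((c - 1*10)*K)*X = ((4 - 1*10)*(-7))*(-25) = ((4 - 10)*(-7))*(-25) = -6*(-7)*(-25) = 42*(-25) = -1050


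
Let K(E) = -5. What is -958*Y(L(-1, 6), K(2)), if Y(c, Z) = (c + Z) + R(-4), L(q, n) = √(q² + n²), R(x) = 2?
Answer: 2874 - 958*√37 ≈ -2953.3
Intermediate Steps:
L(q, n) = √(n² + q²)
Y(c, Z) = 2 + Z + c (Y(c, Z) = (c + Z) + 2 = (Z + c) + 2 = 2 + Z + c)
-958*Y(L(-1, 6), K(2)) = -958*(2 - 5 + √(6² + (-1)²)) = -958*(2 - 5 + √(36 + 1)) = -958*(2 - 5 + √37) = -958*(-3 + √37) = 2874 - 958*√37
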